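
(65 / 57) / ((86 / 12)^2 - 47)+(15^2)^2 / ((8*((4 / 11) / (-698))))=-12146835.68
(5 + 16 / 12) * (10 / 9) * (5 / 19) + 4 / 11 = 658 / 297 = 2.22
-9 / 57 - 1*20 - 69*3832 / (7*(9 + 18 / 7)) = -1684925 / 513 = -3284.45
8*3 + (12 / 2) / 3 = 26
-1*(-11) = 11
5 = 5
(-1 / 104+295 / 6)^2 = 235223569 / 97344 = 2416.42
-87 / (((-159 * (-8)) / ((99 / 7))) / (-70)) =14355 / 212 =67.71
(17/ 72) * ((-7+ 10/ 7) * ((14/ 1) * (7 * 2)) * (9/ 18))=-1547/ 12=-128.92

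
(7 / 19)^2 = 49 / 361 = 0.14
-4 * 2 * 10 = -80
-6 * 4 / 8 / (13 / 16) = -48 / 13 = -3.69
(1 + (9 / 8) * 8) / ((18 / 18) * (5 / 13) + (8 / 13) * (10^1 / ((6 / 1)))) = 78 / 11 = 7.09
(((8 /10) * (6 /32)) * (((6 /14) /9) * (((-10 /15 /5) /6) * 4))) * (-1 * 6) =0.00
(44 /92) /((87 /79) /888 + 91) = 0.01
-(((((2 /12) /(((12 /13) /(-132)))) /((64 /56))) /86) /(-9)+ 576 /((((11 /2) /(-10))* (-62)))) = -214336861 /12668832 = -16.92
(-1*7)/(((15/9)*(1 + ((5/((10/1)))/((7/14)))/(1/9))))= -21/50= -0.42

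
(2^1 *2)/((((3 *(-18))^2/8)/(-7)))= -56/729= -0.08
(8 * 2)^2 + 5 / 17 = 4357 / 17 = 256.29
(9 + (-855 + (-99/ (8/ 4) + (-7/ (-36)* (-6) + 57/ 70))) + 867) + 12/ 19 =-112601/ 3990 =-28.22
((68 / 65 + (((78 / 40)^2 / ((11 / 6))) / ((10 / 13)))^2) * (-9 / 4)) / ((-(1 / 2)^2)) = 74.85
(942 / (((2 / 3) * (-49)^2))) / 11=1413 / 26411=0.05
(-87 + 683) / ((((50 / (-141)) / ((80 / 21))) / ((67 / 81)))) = -15014432 / 2835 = -5296.10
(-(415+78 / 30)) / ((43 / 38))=-369.04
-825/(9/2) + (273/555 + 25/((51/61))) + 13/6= -948361/6290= -150.77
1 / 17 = 0.06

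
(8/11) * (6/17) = 48/187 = 0.26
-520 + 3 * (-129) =-907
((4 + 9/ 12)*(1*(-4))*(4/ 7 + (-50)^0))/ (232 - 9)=-209/ 1561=-0.13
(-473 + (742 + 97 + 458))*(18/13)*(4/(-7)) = -59328/91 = -651.96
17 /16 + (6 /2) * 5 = 257 /16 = 16.06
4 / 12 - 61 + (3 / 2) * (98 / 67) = -11753 / 201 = -58.47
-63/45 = -7/5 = -1.40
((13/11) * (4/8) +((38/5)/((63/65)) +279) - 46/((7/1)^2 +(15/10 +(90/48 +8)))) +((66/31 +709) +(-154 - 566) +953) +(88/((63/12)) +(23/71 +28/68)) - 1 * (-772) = 104772521477/51859962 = 2020.30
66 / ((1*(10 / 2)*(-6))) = -11 / 5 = -2.20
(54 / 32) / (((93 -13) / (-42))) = -567 / 640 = -0.89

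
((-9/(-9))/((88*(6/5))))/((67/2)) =5/17688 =0.00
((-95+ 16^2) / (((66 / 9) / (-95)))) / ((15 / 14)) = -21413 / 11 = -1946.64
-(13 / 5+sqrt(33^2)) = -178 / 5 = -35.60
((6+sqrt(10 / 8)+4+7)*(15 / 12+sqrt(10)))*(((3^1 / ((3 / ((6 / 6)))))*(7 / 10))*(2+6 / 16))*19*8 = 20201.29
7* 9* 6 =378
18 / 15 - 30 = -144 / 5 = -28.80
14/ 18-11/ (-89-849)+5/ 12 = 20365/ 16884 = 1.21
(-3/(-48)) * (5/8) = 0.04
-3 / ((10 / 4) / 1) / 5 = -0.24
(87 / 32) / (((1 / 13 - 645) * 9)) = -377 / 804864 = -0.00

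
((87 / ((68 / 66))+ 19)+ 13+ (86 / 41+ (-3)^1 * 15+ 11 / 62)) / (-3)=-1592785 / 64821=-24.57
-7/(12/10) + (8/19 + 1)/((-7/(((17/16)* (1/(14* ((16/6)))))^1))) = -4175011/715008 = -5.84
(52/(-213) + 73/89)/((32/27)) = 98289/202208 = 0.49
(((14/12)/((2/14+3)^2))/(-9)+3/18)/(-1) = -4013/26136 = -0.15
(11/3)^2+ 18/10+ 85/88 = 64193/3960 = 16.21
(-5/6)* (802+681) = -7415/6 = -1235.83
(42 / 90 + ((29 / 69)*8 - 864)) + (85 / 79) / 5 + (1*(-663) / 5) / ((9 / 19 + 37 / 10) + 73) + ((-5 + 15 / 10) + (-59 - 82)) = -804214907021 / 799280130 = -1006.17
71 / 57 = 1.25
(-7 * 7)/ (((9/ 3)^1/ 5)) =-245/ 3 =-81.67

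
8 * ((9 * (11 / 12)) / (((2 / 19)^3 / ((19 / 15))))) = 1433531 / 20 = 71676.55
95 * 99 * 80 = 752400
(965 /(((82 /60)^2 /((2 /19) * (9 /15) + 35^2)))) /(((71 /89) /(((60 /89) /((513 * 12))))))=11230766500 /129257133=86.89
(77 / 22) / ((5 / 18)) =63 / 5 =12.60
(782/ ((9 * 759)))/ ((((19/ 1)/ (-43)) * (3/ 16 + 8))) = -23392/ 739233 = -0.03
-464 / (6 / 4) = -928 / 3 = -309.33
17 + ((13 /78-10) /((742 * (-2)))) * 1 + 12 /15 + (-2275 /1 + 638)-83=-75781649 /44520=-1702.19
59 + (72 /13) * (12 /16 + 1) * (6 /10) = 4213 /65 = 64.82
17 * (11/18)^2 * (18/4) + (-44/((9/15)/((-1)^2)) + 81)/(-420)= 28.55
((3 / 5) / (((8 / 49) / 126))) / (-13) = -9261 / 260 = -35.62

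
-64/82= -32/41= -0.78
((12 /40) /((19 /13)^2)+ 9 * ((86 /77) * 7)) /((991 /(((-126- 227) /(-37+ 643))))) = -329433367 /7949227220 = -0.04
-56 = -56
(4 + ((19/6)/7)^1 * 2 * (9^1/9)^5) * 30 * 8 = 8240/7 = 1177.14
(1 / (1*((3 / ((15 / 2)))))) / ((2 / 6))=7.50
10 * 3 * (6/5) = 36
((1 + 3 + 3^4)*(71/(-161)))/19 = -1.97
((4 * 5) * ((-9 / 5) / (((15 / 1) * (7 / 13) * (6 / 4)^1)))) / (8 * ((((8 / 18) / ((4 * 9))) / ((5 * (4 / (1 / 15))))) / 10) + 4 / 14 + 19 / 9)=-78975 / 63704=-1.24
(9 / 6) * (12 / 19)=18 / 19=0.95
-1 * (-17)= 17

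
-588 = -588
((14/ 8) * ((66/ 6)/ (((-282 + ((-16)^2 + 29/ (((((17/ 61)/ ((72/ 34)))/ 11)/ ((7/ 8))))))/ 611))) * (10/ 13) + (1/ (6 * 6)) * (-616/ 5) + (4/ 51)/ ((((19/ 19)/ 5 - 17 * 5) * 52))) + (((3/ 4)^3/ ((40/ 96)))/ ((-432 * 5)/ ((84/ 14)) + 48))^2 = 0.90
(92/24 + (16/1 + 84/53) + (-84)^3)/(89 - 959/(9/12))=188473061/378314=498.19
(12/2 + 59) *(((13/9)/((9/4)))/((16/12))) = 845/27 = 31.30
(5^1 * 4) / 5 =4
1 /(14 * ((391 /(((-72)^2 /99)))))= 288 /30107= 0.01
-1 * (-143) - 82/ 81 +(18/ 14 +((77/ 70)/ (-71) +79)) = 89474353/ 402570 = 222.26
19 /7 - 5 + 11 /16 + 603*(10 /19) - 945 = -1339001 /2128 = -629.23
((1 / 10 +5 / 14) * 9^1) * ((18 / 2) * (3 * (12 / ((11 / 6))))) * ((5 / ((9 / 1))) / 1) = 31104 / 77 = 403.95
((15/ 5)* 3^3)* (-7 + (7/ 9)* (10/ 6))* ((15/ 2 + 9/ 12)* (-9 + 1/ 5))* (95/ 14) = 227601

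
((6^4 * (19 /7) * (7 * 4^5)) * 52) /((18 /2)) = 145686528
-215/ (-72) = 215/ 72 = 2.99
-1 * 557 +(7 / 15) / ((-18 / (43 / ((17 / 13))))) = -2560543 / 4590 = -557.85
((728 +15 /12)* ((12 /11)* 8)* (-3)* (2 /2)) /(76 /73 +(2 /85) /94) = -20416783080 /1113541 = -18335.01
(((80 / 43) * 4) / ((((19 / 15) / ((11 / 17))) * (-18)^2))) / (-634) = -2200 / 118875951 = -0.00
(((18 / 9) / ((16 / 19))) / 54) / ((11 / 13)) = 247 / 4752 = 0.05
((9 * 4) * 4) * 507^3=18766633392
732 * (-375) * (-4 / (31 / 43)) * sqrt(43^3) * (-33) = -66996666000 * sqrt(43) / 31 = -14171823181.55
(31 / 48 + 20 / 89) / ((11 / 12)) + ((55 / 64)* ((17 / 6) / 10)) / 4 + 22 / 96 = 1242827 / 1002496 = 1.24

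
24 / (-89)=-24 / 89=-0.27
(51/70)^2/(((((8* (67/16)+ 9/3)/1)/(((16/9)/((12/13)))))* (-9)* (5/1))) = -0.00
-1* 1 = -1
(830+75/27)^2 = 56175025/81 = 693518.83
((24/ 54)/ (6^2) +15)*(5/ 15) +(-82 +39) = -9233/ 243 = -38.00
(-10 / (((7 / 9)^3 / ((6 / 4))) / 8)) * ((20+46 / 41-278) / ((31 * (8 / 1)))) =115167420 / 435953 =264.17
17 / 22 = 0.77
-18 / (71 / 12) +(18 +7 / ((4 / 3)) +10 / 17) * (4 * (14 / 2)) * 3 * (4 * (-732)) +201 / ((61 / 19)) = -431675254347 / 73627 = -5863002.08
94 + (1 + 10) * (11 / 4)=497 / 4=124.25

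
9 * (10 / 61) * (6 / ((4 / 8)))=17.70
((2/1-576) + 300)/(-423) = 0.65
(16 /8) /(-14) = -1 /7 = -0.14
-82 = -82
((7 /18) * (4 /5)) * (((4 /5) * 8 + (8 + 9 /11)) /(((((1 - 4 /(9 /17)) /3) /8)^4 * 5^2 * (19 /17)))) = 48180900225024 /1582830280625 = 30.44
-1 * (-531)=531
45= 45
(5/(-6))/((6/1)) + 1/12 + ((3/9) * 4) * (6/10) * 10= 143/18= 7.94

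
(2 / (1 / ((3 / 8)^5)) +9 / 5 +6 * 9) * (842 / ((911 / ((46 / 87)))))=14758024911 / 541061120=27.28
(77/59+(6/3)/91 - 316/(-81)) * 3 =2273729/144963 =15.68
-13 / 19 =-0.68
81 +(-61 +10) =30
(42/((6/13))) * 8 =728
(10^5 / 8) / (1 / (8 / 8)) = 12500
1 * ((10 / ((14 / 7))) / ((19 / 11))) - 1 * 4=-21 / 19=-1.11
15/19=0.79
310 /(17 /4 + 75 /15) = 1240 /37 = 33.51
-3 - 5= -8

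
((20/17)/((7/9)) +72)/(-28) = -2187/833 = -2.63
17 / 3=5.67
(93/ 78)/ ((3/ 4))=62/ 39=1.59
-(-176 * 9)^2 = -2509056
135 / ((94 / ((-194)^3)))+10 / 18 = -4435590545 / 423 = -10486029.66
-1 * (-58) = 58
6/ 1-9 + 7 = 4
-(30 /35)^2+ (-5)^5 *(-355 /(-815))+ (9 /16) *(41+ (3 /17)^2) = -24723147509 /18465944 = -1338.85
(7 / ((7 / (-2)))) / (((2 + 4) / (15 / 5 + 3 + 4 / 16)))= -2.08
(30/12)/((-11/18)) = -45/11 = -4.09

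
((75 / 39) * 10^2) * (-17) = -42500 / 13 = -3269.23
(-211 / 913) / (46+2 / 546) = -57603 / 11466367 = -0.01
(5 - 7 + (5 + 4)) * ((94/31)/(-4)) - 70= -75.31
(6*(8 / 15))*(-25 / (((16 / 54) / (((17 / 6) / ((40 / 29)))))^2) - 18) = -19981881 / 5120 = -3902.71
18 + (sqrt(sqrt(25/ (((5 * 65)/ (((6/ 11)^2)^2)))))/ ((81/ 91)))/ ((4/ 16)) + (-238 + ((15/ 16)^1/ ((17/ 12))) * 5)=-14735/ 68 + 56 * 13^(3/ 4)/ 297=-215.40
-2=-2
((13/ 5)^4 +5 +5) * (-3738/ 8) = -65061759/ 2500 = -26024.70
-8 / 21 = -0.38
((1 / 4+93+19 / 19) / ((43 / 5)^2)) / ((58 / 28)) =2275 / 3698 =0.62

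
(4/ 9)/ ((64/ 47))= 47/ 144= 0.33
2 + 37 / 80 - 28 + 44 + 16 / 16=1557 / 80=19.46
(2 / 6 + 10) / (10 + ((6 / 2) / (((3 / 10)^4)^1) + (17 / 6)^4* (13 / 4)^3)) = 857088 / 215045077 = 0.00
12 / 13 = 0.92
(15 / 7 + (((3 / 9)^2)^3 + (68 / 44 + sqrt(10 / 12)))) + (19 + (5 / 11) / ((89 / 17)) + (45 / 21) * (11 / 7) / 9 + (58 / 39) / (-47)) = sqrt(30) / 6 + 493988482466 / 21367194849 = 24.03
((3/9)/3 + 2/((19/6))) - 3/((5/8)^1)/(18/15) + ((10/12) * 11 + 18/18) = 2363/342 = 6.91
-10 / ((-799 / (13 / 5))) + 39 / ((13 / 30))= 71936 / 799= 90.03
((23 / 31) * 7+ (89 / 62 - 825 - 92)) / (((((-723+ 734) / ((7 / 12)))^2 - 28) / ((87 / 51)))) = -80205503 / 16918808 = -4.74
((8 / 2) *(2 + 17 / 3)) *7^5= 1546244 / 3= 515414.67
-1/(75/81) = -27/25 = -1.08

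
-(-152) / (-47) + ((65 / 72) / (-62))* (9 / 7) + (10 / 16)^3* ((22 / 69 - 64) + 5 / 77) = -74449021237 / 3963412992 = -18.78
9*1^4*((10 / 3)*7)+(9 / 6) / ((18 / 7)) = 2527 / 12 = 210.58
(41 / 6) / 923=0.01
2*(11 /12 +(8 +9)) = 35.83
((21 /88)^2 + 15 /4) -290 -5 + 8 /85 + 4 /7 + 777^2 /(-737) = -342580074847 /308714560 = -1109.70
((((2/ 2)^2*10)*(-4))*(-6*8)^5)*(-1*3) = -30576476160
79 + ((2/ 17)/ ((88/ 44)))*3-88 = -8.82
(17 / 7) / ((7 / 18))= 306 / 49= 6.24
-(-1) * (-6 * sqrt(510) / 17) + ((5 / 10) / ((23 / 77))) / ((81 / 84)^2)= 30184 / 16767 - 6 * sqrt(510) / 17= -6.17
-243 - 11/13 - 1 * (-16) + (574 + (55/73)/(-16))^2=329194.10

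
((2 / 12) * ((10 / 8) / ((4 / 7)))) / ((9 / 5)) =175 / 864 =0.20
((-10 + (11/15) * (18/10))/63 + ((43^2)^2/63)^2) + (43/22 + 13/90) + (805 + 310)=3214256295475514/1091475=2944873950.82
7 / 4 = 1.75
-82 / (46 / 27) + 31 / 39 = -42460 / 897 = -47.34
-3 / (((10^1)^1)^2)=-3 / 100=-0.03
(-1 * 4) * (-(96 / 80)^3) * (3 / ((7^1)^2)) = 2592 / 6125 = 0.42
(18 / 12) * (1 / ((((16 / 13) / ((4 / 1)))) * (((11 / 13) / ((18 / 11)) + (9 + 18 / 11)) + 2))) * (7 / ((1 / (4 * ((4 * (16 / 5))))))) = 22486464 / 169285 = 132.83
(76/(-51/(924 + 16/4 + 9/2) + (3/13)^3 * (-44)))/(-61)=8194810/3916383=2.09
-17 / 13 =-1.31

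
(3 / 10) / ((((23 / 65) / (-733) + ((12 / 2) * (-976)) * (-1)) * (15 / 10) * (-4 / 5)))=-47645 / 1116036388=-0.00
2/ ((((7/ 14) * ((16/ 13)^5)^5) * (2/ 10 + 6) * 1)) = 35282050074334083330153698465/ 9824292151768777861599449841664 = 0.00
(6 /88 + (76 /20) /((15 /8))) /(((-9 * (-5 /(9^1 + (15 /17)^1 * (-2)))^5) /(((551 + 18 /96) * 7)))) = 5698.21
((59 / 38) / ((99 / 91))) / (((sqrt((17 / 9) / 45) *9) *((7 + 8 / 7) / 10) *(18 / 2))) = 187915 *sqrt(85) / 16404201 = 0.11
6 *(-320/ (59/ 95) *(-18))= 3283200/ 59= 55647.46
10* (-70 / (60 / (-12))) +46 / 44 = 3103 / 22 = 141.05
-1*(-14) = 14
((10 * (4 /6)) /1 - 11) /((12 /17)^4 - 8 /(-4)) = -1085773 /563334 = -1.93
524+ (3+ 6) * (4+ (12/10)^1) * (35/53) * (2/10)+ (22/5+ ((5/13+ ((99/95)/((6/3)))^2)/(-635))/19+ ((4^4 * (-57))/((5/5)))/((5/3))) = -2466938179816989/300091538500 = -8220.62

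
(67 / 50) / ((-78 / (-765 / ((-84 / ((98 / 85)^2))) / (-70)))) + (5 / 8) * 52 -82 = -54694217 / 1105000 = -49.50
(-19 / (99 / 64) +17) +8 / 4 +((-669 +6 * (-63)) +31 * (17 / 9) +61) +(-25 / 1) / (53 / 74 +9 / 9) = -1306606 / 1397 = -935.29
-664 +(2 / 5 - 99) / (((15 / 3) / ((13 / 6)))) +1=-105859 / 150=-705.73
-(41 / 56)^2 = -1681 / 3136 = -0.54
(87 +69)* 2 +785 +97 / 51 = 56044 / 51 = 1098.90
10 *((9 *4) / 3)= 120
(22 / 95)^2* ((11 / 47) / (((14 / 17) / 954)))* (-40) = -345378528 / 593845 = -581.60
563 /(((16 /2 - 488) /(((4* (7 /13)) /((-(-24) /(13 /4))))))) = -3941 /11520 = -0.34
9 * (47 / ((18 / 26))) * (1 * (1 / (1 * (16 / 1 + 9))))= 24.44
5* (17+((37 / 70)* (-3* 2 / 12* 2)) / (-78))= 92857 / 1092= 85.03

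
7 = 7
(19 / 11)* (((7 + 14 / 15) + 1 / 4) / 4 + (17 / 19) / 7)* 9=208149 / 6160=33.79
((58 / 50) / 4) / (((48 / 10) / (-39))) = -377 / 160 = -2.36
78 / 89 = 0.88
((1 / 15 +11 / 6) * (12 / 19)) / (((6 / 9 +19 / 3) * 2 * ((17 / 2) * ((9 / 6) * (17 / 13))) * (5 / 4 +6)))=208 / 293335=0.00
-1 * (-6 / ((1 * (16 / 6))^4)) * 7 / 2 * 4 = 1701 / 1024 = 1.66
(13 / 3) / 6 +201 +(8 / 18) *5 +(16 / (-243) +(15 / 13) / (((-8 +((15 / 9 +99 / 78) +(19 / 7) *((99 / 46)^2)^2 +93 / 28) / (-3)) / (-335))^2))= 1637162349106818755618965 / 4641669925518481767126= 352.71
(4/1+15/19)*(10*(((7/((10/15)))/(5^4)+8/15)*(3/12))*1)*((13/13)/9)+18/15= 495533/256500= 1.93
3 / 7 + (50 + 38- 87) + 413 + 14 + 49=3342 / 7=477.43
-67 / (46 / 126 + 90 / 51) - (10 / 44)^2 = -34787413 / 1104004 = -31.51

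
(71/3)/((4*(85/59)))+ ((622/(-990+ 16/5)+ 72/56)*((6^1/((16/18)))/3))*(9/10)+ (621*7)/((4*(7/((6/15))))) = 297392542/4403595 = 67.53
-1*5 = -5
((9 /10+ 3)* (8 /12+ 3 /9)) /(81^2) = 13 /21870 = 0.00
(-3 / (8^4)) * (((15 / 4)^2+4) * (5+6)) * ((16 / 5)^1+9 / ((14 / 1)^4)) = -0.47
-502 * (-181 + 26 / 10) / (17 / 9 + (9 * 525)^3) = 2015028 / 2373493007855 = 0.00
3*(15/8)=45/8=5.62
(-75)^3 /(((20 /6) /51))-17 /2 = -6454696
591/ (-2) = -591/ 2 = -295.50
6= 6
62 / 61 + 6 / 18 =247 / 183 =1.35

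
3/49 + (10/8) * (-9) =-2193/196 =-11.19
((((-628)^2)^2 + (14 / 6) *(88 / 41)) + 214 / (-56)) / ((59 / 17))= 9106482117739367 / 203196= 44816246962.24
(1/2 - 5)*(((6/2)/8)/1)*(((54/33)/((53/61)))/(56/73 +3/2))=-1.40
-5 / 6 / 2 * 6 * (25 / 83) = -125 / 166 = -0.75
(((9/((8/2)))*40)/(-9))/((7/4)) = -40/7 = -5.71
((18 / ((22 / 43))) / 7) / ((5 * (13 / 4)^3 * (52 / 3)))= 0.00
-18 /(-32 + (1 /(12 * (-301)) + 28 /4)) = 65016 /90301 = 0.72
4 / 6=2 / 3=0.67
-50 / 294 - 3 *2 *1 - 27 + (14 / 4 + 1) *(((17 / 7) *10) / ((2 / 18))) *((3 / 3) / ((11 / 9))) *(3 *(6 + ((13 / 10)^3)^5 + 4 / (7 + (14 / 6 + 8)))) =582632031769250309479319 / 4204200000000000000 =138583.33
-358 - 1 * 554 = -912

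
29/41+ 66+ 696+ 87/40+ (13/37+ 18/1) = 47526619/60680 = 783.23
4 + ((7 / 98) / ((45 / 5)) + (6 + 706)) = 90217 / 126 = 716.01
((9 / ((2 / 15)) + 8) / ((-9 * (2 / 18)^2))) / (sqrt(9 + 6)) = -453 * sqrt(15) / 10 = -175.45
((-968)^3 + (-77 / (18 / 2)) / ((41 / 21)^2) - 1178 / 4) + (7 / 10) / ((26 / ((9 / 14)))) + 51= -792861348270891 / 874120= -907039477.73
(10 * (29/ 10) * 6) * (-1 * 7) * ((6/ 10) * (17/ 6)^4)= -16954763/ 360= -47096.56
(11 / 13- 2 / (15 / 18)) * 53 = -5353 / 65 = -82.35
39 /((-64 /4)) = -39 /16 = -2.44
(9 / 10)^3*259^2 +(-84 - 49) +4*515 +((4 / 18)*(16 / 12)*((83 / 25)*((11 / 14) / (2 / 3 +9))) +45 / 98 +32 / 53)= 34453568192213 / 677817000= 50830.19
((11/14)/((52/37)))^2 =165649/529984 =0.31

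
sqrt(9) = 3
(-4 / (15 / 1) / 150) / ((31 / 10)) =-4 / 6975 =-0.00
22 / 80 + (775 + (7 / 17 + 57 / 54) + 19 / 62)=147421693 / 189720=777.05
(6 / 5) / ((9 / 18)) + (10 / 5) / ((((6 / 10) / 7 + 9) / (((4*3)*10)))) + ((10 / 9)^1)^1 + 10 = 95224 / 2385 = 39.93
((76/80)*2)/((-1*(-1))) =19/10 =1.90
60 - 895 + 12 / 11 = -9173 / 11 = -833.91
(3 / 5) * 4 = 12 / 5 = 2.40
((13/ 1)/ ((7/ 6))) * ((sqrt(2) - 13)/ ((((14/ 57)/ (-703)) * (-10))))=-20315997/ 490 +1562769 * sqrt(2)/ 490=-36950.83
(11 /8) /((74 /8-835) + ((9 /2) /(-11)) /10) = -605 /363348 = -0.00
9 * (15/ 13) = 135/ 13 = 10.38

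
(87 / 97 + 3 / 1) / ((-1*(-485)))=378 / 47045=0.01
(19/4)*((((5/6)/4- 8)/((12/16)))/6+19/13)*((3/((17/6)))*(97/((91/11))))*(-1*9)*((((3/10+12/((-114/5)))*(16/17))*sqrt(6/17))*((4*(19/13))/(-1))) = 3964668972*sqrt(102)/377785135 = 105.99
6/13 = 0.46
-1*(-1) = 1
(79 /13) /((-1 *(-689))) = 79 /8957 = 0.01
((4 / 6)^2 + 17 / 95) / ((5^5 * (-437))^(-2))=10463248046875 / 9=1162583116319.44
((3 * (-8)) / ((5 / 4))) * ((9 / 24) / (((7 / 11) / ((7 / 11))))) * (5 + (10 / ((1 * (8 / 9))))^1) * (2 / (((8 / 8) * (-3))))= 78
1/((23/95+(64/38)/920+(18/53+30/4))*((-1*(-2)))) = 0.06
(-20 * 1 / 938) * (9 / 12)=-15 / 938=-0.02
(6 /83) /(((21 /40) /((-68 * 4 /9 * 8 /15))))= -34816 /15687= -2.22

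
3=3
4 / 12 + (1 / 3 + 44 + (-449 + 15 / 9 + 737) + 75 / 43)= 336.08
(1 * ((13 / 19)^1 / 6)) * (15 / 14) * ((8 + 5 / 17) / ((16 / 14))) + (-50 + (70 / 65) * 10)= -5152215 / 134368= -38.34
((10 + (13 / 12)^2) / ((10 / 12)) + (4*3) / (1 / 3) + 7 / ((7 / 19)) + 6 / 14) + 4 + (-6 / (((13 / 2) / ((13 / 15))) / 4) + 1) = 11867 / 168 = 70.64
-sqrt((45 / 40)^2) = -9 / 8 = -1.12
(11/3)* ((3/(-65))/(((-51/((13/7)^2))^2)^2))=-690233687/195000187450005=-0.00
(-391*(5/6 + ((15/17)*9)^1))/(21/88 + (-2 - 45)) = 73.37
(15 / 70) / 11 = 3 / 154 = 0.02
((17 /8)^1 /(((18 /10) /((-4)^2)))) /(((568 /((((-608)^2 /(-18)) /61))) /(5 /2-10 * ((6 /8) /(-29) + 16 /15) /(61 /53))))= 136384760320 /1861753977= 73.26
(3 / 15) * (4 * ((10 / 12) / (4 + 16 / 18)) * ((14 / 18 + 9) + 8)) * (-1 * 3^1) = -80 / 11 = -7.27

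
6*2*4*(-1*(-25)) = 1200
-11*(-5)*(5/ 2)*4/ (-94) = -275/ 47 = -5.85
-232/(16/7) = -203/2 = -101.50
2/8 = 1/4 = 0.25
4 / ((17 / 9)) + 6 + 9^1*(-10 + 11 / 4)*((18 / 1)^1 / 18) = -3885 / 68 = -57.13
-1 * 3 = -3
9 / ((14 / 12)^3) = 1944 / 343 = 5.67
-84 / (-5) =84 / 5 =16.80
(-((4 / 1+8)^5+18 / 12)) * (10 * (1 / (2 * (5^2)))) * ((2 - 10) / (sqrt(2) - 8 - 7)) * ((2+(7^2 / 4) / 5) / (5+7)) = -44292363 / 4460 - 14764121 * sqrt(2) / 22300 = -10867.33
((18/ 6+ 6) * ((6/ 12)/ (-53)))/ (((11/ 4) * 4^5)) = -9/ 298496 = -0.00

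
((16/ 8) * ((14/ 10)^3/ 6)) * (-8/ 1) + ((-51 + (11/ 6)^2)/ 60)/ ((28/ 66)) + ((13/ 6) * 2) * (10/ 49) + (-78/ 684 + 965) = 32060784131/ 33516000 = 956.58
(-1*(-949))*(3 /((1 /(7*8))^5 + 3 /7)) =1567933366272 /236027905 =6643.00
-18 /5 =-3.60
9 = 9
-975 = -975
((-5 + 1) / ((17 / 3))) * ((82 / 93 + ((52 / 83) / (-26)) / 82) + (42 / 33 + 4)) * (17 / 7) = -85697060 / 8122961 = -10.55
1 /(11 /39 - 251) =-39 /9778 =-0.00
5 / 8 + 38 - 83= -355 / 8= -44.38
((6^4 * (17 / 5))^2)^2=235621920580632576 / 625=376995072929012.12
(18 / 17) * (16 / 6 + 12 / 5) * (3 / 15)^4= 456 / 53125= 0.01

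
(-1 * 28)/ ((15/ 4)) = -112/ 15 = -7.47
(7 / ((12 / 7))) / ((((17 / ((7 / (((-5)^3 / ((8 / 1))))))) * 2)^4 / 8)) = 60236288 / 61172607421875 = 0.00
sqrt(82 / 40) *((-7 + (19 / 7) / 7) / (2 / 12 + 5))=-972 *sqrt(205) / 7595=-1.83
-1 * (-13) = 13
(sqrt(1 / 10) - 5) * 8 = -40+ 4 * sqrt(10) / 5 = -37.47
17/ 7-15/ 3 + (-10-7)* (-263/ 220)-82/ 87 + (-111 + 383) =38694599/ 133980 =288.81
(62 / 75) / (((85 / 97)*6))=3007 / 19125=0.16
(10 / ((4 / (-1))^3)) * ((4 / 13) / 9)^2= -5 / 27378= -0.00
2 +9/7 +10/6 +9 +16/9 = 991/63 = 15.73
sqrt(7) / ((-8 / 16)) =-2 *sqrt(7) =-5.29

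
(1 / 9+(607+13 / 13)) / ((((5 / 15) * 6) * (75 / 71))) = 388583 / 1350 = 287.84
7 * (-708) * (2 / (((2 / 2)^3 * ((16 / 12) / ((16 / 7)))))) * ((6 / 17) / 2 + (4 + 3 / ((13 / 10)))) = -24349536 / 221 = -110178.90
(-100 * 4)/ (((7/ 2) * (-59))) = 1.94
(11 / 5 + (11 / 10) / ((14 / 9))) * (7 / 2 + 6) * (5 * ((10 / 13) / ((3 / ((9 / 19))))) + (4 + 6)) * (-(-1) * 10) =266585 / 91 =2929.51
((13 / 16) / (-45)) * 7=-91 / 720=-0.13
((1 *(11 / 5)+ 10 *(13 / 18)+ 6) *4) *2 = 123.38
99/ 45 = 11/ 5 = 2.20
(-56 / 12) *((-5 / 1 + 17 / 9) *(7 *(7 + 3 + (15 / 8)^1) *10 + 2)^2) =60481729 / 6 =10080288.17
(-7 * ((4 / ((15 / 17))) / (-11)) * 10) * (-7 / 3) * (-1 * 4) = 26656 / 99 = 269.25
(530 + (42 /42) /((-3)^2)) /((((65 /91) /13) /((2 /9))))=868322 /405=2144.00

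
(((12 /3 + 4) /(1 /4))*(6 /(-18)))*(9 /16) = -6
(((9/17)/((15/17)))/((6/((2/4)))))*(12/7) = 3/35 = 0.09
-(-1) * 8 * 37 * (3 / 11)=888 / 11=80.73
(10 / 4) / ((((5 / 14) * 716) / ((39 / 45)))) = 91 / 10740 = 0.01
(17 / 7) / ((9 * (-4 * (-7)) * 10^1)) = 0.00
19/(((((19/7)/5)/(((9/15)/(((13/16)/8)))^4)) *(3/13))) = 50734301184/274625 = 184740.29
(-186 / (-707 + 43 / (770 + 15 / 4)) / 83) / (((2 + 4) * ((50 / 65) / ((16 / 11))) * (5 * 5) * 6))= 997828 / 149822820675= 0.00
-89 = -89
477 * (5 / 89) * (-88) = -209880 / 89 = -2358.20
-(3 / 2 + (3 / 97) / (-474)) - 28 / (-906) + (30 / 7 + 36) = 38.82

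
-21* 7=-147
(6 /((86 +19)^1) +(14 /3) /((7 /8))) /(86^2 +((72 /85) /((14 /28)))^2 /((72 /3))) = 408935 /561088122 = 0.00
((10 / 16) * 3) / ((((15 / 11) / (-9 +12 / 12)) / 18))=-198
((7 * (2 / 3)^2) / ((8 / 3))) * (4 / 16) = 7 / 24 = 0.29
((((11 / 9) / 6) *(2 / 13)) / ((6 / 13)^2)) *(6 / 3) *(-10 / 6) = -715 / 1458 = -0.49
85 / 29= 2.93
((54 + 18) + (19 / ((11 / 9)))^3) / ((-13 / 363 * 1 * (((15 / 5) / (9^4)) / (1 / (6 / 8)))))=-44580184164 / 143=-311749539.61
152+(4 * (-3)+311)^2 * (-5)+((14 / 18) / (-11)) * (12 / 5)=-73730773 / 165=-446853.17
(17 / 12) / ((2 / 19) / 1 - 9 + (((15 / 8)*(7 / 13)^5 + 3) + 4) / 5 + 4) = -1199276390 / 2944092639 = -0.41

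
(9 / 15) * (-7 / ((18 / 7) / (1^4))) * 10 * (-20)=980 / 3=326.67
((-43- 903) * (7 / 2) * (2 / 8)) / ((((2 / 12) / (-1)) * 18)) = 3311 / 12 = 275.92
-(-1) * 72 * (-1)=-72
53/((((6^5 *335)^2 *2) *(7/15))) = 53/6333428828160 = 0.00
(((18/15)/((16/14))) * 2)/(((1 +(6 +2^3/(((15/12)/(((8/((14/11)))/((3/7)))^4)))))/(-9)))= -15309/239883814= -0.00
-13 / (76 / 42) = -273 / 38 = -7.18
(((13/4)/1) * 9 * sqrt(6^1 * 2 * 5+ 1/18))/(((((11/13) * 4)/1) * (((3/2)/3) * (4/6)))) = 1521 * sqrt(2162)/352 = 200.92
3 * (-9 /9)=-3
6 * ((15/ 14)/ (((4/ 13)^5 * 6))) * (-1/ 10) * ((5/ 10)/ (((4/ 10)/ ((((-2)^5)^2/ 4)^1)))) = -5569395/ 448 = -12431.69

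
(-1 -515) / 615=-172 / 205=-0.84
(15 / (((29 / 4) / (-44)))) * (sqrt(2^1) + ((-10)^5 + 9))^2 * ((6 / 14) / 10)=-7918574465736 / 203 + 158385744 * sqrt(2) / 203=-39006652583.59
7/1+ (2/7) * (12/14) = 355/49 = 7.24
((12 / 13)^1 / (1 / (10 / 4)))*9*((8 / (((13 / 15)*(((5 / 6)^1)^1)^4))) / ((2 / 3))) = 2519424 / 4225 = 596.31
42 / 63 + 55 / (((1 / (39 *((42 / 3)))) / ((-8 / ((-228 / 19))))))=60062 / 3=20020.67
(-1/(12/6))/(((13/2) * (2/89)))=-89/26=-3.42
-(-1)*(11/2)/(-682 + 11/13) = -13/1610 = -0.01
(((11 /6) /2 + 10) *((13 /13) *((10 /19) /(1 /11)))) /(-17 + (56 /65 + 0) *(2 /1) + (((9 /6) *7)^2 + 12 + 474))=936650 /8610021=0.11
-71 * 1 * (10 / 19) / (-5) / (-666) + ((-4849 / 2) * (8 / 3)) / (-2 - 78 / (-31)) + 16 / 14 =-2218958921 / 177156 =-12525.45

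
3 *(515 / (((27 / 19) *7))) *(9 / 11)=9785 / 77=127.08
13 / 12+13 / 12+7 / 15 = 2.63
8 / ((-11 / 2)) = -16 / 11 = -1.45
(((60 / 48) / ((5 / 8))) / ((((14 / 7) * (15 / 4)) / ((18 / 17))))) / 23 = 24 / 1955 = 0.01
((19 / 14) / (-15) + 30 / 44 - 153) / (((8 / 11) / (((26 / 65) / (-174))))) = 0.48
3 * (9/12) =2.25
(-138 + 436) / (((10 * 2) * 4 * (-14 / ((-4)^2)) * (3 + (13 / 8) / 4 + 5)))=-4768 / 9415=-0.51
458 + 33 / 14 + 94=7761 / 14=554.36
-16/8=-2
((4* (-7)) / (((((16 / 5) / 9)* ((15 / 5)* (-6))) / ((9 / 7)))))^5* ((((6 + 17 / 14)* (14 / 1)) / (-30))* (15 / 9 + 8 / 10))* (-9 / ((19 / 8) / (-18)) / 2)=-248249377125 / 155648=-1594941.00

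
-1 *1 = -1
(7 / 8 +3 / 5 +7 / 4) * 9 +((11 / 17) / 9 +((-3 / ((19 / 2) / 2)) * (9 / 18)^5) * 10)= 3360437 / 116280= 28.90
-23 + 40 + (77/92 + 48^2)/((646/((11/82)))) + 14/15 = 1345938481/73101360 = 18.41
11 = 11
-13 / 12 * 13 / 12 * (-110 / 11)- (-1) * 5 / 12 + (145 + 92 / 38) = 218297 / 1368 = 159.57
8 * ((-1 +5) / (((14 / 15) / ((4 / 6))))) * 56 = 1280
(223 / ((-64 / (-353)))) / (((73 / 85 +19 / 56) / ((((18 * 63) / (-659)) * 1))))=-8852345145 / 5011036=-1766.57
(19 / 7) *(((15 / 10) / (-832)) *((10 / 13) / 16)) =-285 / 1211392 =-0.00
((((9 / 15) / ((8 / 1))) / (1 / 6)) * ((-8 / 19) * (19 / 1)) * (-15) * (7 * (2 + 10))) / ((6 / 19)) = 14364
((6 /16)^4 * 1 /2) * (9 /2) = 729 /16384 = 0.04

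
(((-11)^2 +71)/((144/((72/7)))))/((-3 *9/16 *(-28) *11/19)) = 2432/4851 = 0.50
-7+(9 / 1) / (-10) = -79 / 10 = -7.90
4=4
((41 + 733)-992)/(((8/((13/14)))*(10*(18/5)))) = -1417/2016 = -0.70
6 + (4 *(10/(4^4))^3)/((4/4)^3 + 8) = 6.00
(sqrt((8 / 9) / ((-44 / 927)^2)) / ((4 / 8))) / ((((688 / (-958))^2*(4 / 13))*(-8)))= -921664497*sqrt(2) / 41654272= -31.29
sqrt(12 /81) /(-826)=-sqrt(3) /3717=-0.00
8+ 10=18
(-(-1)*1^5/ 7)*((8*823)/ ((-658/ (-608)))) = 2001536/ 2303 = 869.10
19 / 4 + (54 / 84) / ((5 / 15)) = 187 / 28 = 6.68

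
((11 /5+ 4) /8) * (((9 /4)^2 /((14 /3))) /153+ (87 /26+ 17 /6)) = 28482211 /5940480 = 4.79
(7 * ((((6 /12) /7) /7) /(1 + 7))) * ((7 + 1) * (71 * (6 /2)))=213 /14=15.21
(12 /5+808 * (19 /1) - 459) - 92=74017 /5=14803.40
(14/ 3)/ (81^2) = 14/ 19683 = 0.00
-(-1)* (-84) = -84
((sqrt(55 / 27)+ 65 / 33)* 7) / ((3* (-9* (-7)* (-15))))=-13 / 2673 - sqrt(165) / 3645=-0.01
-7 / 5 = -1.40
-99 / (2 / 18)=-891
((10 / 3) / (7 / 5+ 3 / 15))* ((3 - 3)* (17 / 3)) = 0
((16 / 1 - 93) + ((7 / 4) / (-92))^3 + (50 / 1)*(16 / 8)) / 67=1146228393 / 3339014144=0.34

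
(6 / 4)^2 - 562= -2239 / 4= -559.75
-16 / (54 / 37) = -296 / 27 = -10.96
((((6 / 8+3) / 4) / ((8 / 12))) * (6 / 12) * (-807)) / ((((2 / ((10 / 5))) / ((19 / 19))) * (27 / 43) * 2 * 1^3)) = -57835 / 128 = -451.84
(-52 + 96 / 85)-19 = -69.87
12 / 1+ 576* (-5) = -2868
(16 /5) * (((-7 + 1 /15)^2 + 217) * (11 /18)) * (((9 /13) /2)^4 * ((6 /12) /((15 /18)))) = 159420393 /35701250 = 4.47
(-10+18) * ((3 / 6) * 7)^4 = 2401 / 2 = 1200.50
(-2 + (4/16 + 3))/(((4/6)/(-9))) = -135/8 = -16.88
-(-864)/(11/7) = 6048/11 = 549.82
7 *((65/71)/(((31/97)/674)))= 29746990/2201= 13515.22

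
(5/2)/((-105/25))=-25/42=-0.60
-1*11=-11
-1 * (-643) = 643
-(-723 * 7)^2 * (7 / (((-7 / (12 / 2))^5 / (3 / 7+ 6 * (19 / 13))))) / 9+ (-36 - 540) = 378018317088 / 4459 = 84776478.38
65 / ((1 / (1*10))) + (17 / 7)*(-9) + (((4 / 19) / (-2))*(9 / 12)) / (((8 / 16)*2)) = 167065 / 266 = 628.06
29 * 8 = 232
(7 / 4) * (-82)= -287 / 2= -143.50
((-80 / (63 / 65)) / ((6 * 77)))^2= 6760000 / 211789809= 0.03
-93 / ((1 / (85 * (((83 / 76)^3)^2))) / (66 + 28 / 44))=-893717.30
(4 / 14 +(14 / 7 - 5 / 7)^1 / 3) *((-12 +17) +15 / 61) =1600 / 427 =3.75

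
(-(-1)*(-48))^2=2304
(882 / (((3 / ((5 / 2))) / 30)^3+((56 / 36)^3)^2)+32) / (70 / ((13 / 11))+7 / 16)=177419300597792 / 112319102670327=1.58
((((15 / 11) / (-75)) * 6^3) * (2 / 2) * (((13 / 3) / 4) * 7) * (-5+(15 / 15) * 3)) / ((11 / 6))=19656 / 605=32.49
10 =10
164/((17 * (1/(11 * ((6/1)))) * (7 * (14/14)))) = 10824/119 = 90.96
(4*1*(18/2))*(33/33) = 36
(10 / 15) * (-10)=-20 / 3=-6.67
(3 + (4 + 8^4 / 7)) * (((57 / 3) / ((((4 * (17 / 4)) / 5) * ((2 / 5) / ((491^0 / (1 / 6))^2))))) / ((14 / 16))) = 283518000 / 833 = 340357.74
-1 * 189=-189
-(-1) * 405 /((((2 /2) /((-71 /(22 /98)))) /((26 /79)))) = -36633870 /869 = -42156.35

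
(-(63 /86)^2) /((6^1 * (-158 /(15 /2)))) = 19845 /4674272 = 0.00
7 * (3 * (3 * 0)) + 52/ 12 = 13/ 3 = 4.33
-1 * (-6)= 6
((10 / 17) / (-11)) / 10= -1 / 187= -0.01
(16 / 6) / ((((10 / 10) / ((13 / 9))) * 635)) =104 / 17145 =0.01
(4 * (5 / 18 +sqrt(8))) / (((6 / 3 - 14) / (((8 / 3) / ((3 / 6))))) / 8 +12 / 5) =1600 / 3051 +1280 * sqrt(2) / 339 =5.86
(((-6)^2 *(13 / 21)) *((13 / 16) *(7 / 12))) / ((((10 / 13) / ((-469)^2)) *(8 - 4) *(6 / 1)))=483254317 / 3840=125847.48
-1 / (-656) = 1 / 656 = 0.00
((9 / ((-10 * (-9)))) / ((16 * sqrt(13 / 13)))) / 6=1 / 960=0.00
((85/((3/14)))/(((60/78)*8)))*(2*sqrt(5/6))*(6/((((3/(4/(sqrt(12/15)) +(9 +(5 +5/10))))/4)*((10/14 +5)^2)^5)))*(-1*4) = -12672687095887*sqrt(30)/47185920000000000 - 436989210203*sqrt(6)/2359296000000000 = -0.00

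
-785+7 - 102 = -880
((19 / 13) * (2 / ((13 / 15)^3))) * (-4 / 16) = -64125 / 57122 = -1.12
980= 980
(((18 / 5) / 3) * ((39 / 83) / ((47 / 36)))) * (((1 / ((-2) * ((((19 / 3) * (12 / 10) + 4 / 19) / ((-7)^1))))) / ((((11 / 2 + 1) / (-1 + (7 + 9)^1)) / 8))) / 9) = 82080 / 206753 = 0.40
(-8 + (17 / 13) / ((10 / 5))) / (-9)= 191 / 234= 0.82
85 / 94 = 0.90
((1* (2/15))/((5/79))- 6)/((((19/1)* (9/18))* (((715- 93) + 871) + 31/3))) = -292/1071125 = -0.00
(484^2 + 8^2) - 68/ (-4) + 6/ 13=234337.46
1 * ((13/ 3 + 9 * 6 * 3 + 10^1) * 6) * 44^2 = 2048288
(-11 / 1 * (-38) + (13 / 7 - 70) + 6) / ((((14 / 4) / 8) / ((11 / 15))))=438416 / 735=596.48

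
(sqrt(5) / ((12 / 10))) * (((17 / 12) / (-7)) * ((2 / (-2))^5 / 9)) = 0.04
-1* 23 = -23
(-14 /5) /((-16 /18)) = 63 /20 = 3.15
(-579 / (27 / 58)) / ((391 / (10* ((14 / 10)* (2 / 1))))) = -313432 / 3519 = -89.07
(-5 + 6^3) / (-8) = -26.38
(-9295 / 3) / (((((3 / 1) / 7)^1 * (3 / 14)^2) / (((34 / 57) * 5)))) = -2167965800 / 4617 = -469561.58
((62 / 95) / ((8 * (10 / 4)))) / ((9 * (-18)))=-31 / 153900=-0.00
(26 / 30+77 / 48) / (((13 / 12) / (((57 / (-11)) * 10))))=-33801 / 286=-118.19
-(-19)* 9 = 171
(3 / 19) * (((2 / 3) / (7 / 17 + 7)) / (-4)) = -17 / 4788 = -0.00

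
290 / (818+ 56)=0.33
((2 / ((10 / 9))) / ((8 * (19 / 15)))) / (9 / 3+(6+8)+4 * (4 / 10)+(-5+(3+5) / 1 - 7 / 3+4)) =405 / 53048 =0.01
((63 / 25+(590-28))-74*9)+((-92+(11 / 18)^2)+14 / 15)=-1556603 / 8100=-192.17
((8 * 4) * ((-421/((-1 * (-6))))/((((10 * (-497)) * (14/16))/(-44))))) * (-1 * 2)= 2371072/52185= 45.44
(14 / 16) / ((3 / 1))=7 / 24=0.29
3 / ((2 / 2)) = 3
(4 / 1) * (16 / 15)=64 / 15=4.27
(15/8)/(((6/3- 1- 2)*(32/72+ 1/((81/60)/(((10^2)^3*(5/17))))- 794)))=-6885/797086064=-0.00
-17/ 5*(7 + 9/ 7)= -986/ 35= -28.17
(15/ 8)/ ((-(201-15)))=-5/ 496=-0.01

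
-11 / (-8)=11 / 8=1.38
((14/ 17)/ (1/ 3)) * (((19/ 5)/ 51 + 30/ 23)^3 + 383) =1089164259972292/ 1143225007875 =952.71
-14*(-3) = 42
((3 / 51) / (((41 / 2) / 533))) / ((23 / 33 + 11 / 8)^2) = 1812096 / 5086553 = 0.36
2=2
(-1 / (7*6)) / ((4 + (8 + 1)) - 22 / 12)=-1 / 469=-0.00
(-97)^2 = 9409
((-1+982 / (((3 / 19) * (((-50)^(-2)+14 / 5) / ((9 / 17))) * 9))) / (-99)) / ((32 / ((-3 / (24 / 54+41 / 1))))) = 46287949 / 15626456032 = 0.00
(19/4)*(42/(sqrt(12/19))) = 133*sqrt(57)/4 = 251.03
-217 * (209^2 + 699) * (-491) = 4728555860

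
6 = 6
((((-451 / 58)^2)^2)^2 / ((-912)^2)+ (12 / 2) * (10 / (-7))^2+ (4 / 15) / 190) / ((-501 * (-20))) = 0.00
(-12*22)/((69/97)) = -8536/23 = -371.13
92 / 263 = 0.35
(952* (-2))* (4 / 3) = -7616 / 3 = -2538.67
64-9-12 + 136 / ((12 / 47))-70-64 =1325 / 3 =441.67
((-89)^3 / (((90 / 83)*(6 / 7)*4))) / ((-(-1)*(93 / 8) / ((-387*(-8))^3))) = -75029835420110592 / 155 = -484063454323294.14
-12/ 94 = -6/ 47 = -0.13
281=281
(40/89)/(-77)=-40/6853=-0.01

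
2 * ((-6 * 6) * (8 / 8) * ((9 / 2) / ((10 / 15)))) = -486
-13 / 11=-1.18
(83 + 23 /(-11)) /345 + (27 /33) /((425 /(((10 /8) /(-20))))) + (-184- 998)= -6099328621 /5161200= -1181.77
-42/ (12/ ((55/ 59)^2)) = -21175/ 6962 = -3.04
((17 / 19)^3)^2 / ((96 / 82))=989640329 / 2258202288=0.44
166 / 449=0.37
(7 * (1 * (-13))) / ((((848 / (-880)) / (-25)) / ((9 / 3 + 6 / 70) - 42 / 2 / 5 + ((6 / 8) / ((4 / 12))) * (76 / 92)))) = -8569275 / 4876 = -1757.44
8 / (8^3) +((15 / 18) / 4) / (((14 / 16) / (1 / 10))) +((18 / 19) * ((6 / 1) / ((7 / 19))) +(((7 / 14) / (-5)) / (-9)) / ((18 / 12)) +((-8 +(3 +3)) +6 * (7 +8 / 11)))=39809723 / 665280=59.84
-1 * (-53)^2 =-2809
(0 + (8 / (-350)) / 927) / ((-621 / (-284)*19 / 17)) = -19312 / 1914092775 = -0.00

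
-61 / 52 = -1.17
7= 7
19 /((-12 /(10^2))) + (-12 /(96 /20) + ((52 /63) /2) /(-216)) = -1094323 /6804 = -160.84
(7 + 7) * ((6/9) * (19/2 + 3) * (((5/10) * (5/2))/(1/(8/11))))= 3500/33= 106.06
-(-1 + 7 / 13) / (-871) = -6 / 11323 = -0.00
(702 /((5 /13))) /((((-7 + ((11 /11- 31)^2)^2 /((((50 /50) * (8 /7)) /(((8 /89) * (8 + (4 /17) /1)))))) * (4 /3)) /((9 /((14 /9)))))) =1677628017 /111130517260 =0.02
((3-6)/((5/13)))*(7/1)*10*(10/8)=-1365/2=-682.50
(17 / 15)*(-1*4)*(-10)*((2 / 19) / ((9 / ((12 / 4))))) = 272 / 171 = 1.59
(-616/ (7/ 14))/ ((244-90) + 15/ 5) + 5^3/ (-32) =-59049/ 5024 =-11.75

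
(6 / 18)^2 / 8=1 / 72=0.01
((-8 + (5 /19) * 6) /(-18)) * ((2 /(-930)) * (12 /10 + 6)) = -244 /44175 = -0.01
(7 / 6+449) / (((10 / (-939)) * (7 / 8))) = -1690826 / 35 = -48309.31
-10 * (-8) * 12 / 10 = 96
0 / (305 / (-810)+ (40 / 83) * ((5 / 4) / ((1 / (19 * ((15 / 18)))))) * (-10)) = 0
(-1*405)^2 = 164025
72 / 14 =36 / 7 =5.14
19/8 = 2.38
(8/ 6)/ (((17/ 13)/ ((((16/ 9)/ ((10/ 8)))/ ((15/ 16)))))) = 53248/ 34425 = 1.55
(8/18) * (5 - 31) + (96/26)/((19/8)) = -10.00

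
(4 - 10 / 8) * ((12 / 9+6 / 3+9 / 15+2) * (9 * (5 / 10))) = 2937 / 40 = 73.42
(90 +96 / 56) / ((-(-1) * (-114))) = -107 / 133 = -0.80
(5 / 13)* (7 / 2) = 35 / 26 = 1.35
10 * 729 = 7290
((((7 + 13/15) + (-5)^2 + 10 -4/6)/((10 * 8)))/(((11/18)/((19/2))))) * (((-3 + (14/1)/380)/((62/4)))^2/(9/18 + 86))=601924131/173734385000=0.00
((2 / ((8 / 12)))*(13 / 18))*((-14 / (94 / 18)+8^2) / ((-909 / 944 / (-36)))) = 70735808 / 14241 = 4967.05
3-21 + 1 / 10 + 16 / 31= -5389 / 310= -17.38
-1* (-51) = 51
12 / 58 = 6 / 29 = 0.21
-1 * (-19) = 19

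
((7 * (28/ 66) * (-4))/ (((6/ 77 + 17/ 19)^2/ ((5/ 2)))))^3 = -6933717262203895574488000/ 224178090007465361403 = -30929.50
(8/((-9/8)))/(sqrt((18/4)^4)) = -256/729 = -0.35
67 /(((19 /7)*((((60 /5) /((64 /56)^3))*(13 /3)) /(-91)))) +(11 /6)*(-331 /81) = -4652189 /64638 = -71.97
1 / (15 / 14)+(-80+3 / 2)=-2327 / 30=-77.57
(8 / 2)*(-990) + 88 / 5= -19712 / 5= -3942.40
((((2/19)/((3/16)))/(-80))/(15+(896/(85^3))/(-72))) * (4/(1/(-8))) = 23582400/1575228497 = 0.01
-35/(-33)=35/33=1.06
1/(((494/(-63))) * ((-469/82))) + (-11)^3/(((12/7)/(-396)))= 5088172458/16549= 307461.02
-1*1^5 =-1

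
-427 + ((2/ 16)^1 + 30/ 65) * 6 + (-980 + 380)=-53221/ 52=-1023.48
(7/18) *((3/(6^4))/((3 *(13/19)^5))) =17332693/8661523104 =0.00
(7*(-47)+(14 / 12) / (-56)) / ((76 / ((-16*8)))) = 31586 / 57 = 554.14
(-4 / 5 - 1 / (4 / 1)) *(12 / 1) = -63 / 5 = -12.60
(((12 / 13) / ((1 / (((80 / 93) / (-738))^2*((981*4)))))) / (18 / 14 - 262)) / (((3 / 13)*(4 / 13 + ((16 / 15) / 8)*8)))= -12696320 / 213330292137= -0.00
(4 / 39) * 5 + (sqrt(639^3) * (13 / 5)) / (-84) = 20 / 39-8307 * sqrt(71) / 140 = -499.46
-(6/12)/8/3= -0.02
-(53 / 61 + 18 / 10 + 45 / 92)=-88613 / 28060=-3.16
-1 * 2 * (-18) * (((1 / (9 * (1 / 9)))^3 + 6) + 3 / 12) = 261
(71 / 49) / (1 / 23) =1633 / 49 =33.33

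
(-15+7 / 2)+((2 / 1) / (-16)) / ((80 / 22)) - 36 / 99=-41881 / 3520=-11.90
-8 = -8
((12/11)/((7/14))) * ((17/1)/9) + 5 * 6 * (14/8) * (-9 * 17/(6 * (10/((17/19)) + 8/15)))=-43437941/394152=-110.21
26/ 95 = 0.27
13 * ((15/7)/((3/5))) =325/7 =46.43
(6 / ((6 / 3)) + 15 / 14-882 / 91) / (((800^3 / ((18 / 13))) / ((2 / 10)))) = -9207 / 3028480000000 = -0.00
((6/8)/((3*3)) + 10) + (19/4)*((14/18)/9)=850/81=10.49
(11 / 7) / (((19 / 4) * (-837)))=-44 / 111321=-0.00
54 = 54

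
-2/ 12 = -1/ 6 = -0.17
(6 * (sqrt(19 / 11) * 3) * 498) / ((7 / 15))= 134460 * sqrt(209) / 77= 25245.01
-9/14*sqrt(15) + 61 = 61-9*sqrt(15)/14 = 58.51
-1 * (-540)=540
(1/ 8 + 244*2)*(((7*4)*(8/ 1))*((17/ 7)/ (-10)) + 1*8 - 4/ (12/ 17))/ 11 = -55451/ 24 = -2310.46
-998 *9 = -8982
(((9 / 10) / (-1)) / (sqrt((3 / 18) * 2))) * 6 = -27 * sqrt(3) / 5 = -9.35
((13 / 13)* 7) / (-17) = -7 / 17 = -0.41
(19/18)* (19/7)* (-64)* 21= -3850.67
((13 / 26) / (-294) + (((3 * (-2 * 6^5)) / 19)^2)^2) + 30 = 2786168226935409466967 / 76628748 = 36359307696576.35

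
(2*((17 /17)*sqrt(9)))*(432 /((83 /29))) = 75168 /83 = 905.64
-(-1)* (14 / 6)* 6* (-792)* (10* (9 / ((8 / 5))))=-623700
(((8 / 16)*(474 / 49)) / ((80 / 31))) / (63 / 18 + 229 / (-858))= 3151863 / 5437040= 0.58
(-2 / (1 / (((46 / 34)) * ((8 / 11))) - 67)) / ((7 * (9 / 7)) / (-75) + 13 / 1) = 200 / 84987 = 0.00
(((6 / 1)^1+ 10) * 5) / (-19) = -80 / 19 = -4.21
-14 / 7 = -2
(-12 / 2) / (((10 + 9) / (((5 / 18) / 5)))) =-1 / 57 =-0.02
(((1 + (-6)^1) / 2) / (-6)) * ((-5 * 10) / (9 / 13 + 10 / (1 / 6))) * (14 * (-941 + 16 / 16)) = 10692500 / 2367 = 4517.32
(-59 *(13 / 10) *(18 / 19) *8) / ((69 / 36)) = -662688 / 2185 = -303.29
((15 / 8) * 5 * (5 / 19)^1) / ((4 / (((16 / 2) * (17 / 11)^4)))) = 31320375 / 1112716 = 28.15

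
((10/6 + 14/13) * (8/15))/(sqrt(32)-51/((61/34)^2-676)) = -6057011702/1747093432253 + 319611235230 * sqrt(2)/1747093432253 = 0.26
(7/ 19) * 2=14/ 19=0.74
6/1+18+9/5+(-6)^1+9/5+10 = 31.60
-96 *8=-768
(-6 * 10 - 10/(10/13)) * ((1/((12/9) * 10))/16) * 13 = -2847/640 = -4.45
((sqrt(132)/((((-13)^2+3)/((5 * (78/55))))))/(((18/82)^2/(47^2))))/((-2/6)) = -48273277 * sqrt(33)/4257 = -65141.85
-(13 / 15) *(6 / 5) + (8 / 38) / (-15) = -1502 / 1425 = -1.05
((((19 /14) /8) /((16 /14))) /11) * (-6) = -57 /704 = -0.08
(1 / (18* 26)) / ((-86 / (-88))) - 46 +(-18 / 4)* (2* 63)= -3083992 / 5031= -613.00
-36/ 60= -3/ 5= -0.60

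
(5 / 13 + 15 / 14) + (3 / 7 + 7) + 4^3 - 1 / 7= 13239 / 182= 72.74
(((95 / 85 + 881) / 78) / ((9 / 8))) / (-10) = -29992 / 29835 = -1.01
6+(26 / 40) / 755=90613 / 15100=6.00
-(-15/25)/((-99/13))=-13/165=-0.08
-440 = -440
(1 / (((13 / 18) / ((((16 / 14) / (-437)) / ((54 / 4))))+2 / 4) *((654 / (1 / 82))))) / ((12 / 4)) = -8 / 4797761985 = -0.00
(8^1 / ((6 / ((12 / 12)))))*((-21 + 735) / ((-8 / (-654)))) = 77826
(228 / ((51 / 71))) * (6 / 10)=16188 / 85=190.45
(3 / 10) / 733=3 / 7330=0.00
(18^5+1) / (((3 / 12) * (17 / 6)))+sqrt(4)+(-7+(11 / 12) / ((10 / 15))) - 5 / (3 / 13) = 1088381425 / 408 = 2667601.53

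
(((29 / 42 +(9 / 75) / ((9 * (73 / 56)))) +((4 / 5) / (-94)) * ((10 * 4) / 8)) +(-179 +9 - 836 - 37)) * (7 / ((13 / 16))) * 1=-10013569672 / 1115075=-8980.18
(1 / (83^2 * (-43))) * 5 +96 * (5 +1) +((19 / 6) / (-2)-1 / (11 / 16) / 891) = 6670844332289 / 11613283308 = 574.42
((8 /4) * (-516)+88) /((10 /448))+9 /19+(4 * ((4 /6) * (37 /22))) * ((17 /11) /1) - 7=-1458398072 /34485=-42290.80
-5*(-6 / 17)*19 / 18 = 95 / 51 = 1.86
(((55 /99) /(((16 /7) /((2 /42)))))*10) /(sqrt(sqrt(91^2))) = 25*sqrt(91) /19656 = 0.01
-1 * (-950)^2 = -902500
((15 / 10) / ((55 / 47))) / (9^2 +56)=141 / 15070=0.01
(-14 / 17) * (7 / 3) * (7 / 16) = -343 / 408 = -0.84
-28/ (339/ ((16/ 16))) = -28/ 339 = -0.08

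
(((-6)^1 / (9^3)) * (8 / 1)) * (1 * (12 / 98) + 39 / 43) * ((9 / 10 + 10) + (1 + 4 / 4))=-1928 / 2205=-0.87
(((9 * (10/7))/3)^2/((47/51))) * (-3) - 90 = -344970/2303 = -149.79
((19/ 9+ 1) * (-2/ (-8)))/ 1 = 7/ 9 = 0.78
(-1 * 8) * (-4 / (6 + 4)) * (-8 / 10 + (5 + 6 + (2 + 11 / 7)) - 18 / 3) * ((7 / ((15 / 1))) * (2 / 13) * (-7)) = -60928 / 4875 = -12.50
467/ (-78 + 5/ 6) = -2802/ 463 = -6.05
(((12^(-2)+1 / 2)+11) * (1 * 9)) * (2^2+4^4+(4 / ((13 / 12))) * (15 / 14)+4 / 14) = 19922111 / 728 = 27365.54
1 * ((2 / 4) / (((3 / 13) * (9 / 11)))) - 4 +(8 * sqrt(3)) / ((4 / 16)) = -73 / 54 +32 * sqrt(3) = 54.07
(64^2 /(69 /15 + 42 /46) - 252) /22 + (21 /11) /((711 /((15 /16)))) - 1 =93965479 /4407568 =21.32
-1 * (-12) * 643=7716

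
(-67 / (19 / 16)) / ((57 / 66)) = -23584 / 361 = -65.33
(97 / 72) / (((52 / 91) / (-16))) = -679 / 18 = -37.72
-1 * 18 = -18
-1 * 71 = -71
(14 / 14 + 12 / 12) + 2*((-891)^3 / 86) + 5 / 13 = -9195522290 / 559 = -16449950.43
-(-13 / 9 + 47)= -410 / 9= -45.56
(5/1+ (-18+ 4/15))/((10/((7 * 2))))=-1337/75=-17.83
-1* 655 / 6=-655 / 6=-109.17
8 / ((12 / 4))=2.67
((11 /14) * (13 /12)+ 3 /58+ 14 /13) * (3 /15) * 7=25079 /9048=2.77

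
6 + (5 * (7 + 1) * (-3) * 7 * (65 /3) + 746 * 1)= -17448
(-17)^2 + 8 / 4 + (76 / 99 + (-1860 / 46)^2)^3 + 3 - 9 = 4376654958.65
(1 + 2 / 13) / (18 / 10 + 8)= 75 / 637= 0.12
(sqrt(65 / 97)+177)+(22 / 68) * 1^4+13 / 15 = sqrt(6305) / 97+90877 / 510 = 179.01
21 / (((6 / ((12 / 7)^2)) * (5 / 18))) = 1296 / 35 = 37.03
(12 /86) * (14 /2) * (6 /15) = 84 /215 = 0.39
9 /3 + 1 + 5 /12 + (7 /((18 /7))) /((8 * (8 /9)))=1843 /384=4.80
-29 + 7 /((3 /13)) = 4 /3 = 1.33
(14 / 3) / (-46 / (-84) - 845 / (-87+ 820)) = -143668 / 18631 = -7.71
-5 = -5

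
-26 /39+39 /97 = -77 /291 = -0.26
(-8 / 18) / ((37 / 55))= -220 / 333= -0.66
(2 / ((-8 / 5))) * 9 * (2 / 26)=-45 / 52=-0.87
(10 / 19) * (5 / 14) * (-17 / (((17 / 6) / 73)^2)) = -4796100 / 2261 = -2121.23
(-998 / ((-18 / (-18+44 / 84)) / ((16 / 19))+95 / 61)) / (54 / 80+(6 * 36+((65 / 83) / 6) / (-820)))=-36494685637440 / 22030570182599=-1.66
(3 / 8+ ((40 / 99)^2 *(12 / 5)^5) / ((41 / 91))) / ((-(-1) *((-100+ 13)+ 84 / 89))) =-1433799879 / 4221811000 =-0.34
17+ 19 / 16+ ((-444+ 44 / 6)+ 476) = 2761 / 48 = 57.52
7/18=0.39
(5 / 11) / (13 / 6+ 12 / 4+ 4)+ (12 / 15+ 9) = 5959 / 605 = 9.85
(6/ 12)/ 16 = 1/ 32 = 0.03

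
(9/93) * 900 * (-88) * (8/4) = -475200/31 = -15329.03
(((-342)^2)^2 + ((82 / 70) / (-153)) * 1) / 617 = 73259491420039 / 3304035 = 22172734.68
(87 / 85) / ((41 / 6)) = 522 / 3485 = 0.15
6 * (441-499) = -348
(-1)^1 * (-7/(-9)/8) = -7/72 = -0.10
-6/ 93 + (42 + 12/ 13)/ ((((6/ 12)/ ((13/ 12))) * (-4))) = -2891/ 124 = -23.31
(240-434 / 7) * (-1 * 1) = -178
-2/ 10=-1/ 5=-0.20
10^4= 10000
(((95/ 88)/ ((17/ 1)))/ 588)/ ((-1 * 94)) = -95/ 82686912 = -0.00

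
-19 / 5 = -3.80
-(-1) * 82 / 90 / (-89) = -41 / 4005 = -0.01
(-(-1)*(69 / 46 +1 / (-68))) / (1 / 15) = 1515 / 68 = 22.28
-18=-18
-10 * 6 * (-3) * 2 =360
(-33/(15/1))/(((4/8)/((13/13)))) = -22/5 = -4.40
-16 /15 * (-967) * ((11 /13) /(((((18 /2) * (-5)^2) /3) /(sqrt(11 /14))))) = 85096 * sqrt(154) /102375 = 10.32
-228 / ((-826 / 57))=6498 / 413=15.73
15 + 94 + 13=122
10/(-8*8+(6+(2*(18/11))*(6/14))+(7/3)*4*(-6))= -77/867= -0.09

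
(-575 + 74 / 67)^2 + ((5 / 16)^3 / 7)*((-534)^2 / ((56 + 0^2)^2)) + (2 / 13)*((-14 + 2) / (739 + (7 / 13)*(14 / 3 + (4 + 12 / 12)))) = 30143740004480922399 / 91523146645504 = 329356.46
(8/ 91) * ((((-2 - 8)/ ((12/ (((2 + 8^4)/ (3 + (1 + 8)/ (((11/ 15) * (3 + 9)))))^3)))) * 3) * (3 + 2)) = -21712514800486400/ 18689489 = -1161750051.08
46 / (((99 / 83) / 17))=64906 / 99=655.62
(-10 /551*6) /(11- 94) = 60 /45733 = 0.00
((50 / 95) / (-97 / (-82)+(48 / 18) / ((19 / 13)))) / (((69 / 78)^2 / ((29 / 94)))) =24112920 / 349499191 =0.07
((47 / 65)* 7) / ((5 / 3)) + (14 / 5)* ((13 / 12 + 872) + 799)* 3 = 9131549 / 650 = 14048.54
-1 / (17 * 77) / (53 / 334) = -334 / 69377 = -0.00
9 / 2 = 4.50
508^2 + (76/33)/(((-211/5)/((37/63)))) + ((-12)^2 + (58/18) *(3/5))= 566343395927/2193345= 258209.90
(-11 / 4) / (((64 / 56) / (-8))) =77 / 4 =19.25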